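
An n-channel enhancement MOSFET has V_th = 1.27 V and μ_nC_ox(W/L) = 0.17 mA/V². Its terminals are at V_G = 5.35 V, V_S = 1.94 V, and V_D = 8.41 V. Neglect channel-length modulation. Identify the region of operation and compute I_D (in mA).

V_GS = V_G − V_S = 5.35 − 1.94 = 3.41 V; V_DS = V_D − V_S = 8.41 − 1.94 = 6.47 V.
V_ov = V_GS − V_th = 3.41 − 1.27 = 2.14 V.
Since V_DS = 6.47 V ≥ V_ov = 2.14 V, the device is in saturation.
I_D = ½ k_n V_ov² = 0.5 × 0.17 × 2.14² = 0.389 mA.

Saturation; I_D = 0.389 mA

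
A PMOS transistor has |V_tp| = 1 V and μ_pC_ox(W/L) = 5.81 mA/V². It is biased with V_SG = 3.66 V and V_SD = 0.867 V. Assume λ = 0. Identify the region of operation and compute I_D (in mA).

V_ov = V_SG − |V_tp| = 3.66 − 1 = 2.66 V.
Since V_SD = 0.867 V < V_ov = 2.66 V, the device is in the triode region.
I_D = k_p [V_ov · V_SD − ½ V_SD²] = 5.81 × [2.66 × 0.867 − 0.5 × 0.867²] = 11.2 mA.

Triode; I_D = 11.2 mA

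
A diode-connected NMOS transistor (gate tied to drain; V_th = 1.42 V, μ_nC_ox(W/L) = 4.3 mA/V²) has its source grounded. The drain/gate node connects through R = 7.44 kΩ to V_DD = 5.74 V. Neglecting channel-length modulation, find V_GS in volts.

V_GS = 1.91 V

With gate tied to drain, V_GS = V_DS ≥ V_GS − V_th, so the device is in saturation.
KCL at the drain: ½ k_n (V_GS − V_th)² = (V_DD − V_GS)/R.
Let x = V_GS − 1.42. Then 16 x² + x − 4.32 = 0, giving x = 0.489 V (positive root), so V_GS = 1.91 V.
I_D = (V_DD − V_GS)/R = (5.74 − 1.91) / 7.44 = 0.515 mA.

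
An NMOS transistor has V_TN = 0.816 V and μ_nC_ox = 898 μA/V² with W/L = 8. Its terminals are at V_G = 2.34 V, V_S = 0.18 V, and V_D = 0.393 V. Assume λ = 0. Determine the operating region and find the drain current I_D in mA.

Triode; I_D = 1.89 mA

V_GS = V_G − V_S = 2.34 − 0.18 = 2.16 V; V_DS = V_D − V_S = 0.393 − 0.18 = 0.213 V.
k_n = μ_nC_ox · (W/L) = 7.184 mA/V².
V_ov = V_GS − V_TN = 2.16 − 0.816 = 1.34 V.
Since V_DS = 0.213 V < V_ov = 1.34 V, the device is in the triode region.
I_D = k_n [V_ov · V_DS − ½ V_DS²] = 7.184 × [1.34 × 0.213 − 0.5 × 0.213²] = 1.89 mA.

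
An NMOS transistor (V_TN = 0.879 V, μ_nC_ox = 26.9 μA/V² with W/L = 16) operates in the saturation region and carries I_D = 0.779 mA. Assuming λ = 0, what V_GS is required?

V_GS = 2.78 V

k_n = μ_nC_ox · (W/L) = 0.4304 mA/V².
In saturation I_D = ½ k_n (V_GS − V_TN)², so V_GS − V_TN = √(2 I_D / k_n) = √(2 × 0.779 / 0.4304) = 1.9 V.
V_GS = 0.879 + 1.9 = 2.78 V.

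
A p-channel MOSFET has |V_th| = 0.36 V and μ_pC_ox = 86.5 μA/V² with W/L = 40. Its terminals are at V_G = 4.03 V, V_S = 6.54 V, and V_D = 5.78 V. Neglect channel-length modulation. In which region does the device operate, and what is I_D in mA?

Triode; I_D = 4.65 mA

V_SG = V_S − V_G = 6.54 − 4.03 = 2.51 V; V_SD = V_S − V_D = 6.54 − 5.78 = 0.76 V.
k_p = μ_pC_ox · (W/L) = 3.46 mA/V².
V_ov = V_SG − |V_th| = 2.51 − 0.36 = 2.15 V.
Since V_SD = 0.76 V < V_ov = 2.15 V, the device is in the triode region.
I_D = k_p [V_ov · V_SD − ½ V_SD²] = 3.46 × [2.15 × 0.76 − 0.5 × 0.76²] = 4.65 mA.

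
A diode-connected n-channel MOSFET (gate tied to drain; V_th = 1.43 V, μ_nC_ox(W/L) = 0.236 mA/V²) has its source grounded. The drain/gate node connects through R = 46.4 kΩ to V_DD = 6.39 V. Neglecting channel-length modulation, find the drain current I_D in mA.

With gate tied to drain, V_GS = V_DS ≥ V_GS − V_th, so the device is in saturation.
KCL at the drain: ½ k_n (V_GS − V_th)² = (V_DD − V_GS)/R.
Let x = V_GS − 1.43. Then 5.48 x² + x − 4.96 = 0, giving x = 0.865 V (positive root), so V_GS = 2.29 V.
I_D = (V_DD − V_GS)/R = (6.39 − 2.29) / 46.4 = 0.0883 mA.

I_D = 0.0883 mA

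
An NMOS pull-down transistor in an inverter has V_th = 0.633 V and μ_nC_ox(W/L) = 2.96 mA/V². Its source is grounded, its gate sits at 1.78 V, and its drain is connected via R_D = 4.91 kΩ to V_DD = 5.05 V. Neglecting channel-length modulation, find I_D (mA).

V_GS = V_G = 1.78 V, so V_ov = 1.78 − 0.633 = 1.15 V.
Assume saturation: I_D = ½ k_n V_ov² = 0.5 × 2.96 × 1.15² = 1.95 mA, giving V_DS = V_DD − I_D R_D = 5.05 − 1.95 × 4.91 = -4.51 V.
But -4.51 V < V_ov = 1.15 V, so the device is actually in triode.
In triode I_D = k_n[V_ov V_DS − ½ V_DS²] and I_D = (V_DD − V_DS)/R_D. Equating: 7.27 V_DS² − 17.67 V_DS + 5.05 = 0, giving V_DS = 0.331 V (the root below V_ov).
I_D = (5.05 − 0.331) / 4.91 = 0.961 mA.

I_D = 0.961 mA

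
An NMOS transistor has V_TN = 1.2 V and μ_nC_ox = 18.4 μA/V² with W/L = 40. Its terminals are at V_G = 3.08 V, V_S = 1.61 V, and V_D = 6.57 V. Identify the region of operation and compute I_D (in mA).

V_GS = V_G − V_S = 3.08 − 1.61 = 1.47 V; V_DS = V_D − V_S = 6.57 − 1.61 = 4.96 V.
k_n = μ_nC_ox · (W/L) = 0.736 mA/V².
V_ov = V_GS − V_TN = 1.47 − 1.2 = 0.27 V.
Since V_DS = 4.96 V ≥ V_ov = 0.27 V, the device is in saturation.
I_D = ½ k_n V_ov² = 0.5 × 0.736 × 0.27² = 0.0268 mA.

Saturation; I_D = 0.0268 mA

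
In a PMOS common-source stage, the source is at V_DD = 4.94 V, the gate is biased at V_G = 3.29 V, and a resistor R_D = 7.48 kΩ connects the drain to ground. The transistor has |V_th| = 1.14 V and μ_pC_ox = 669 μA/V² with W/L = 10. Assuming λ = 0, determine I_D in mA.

I_D = 0.628 mA

V_SG = V_DD − V_G = 4.94 − 3.29 = 1.65 V, so V_ov = 1.65 − 1.14 = 0.51 V.
k_p = μ_pC_ox · (W/L) = 6.69 mA/V².
Assume saturation: I_D = ½ k_p V_ov² = 0.5 × 6.69 × 0.51² = 0.87 mA, giving V_SD = V_DD − I_D R_D = 4.94 − 0.87 × 7.48 = -1.57 V.
But -1.57 V < V_ov = 0.51 V, so the device is actually in triode.
In triode I_D = k_p[V_ov V_SD − ½ V_SD²] and I_D = (V_DD − V_SD)/R_D. Equating: 25 V_SD² − 26.52 V_SD + 4.94 = 0, giving V_SD = 0.241 V (the root below V_ov).
I_D = (4.94 − 0.241) / 7.48 = 0.628 mA.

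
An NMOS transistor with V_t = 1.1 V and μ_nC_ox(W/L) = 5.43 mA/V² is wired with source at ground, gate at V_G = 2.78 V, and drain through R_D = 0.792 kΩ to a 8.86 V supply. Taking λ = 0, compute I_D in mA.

I_D = 7.66 mA

V_GS = V_G = 2.78 V, so V_ov = 2.78 − 1.1 = 1.68 V.
Assume saturation: I_D = ½ k_n V_ov² = 0.5 × 5.43 × 1.68² = 7.66 mA, giving V_DS = V_DD − I_D R_D = 8.86 − 7.66 × 0.792 = 2.79 V.
V_DS = 2.79 V ≥ V_ov = 1.68 V, confirming saturation.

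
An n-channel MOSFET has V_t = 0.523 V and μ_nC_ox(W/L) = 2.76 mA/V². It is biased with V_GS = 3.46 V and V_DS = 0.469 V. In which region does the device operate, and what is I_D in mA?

Triode; I_D = 3.50 mA

V_ov = V_GS − V_t = 3.46 − 0.523 = 2.94 V.
Since V_DS = 0.469 V < V_ov = 2.94 V, the device is in the triode region.
I_D = k_n [V_ov · V_DS − ½ V_DS²] = 2.76 × [2.94 × 0.469 − 0.5 × 0.469²] = 3.5 mA.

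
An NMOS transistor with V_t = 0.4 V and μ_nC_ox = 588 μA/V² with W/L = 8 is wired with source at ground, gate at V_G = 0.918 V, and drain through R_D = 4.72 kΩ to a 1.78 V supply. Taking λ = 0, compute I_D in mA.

V_GS = V_G = 0.918 V, so V_ov = 0.918 − 0.4 = 0.518 V.
k_n = μ_nC_ox · (W/L) = 4.704 mA/V².
Assume saturation: I_D = ½ k_n V_ov² = 0.5 × 4.704 × 0.518² = 0.631 mA, giving V_DS = V_DD − I_D R_D = 1.78 − 0.631 × 4.72 = -1.2 V.
But -1.2 V < V_ov = 0.518 V, so the device is actually in triode.
In triode I_D = k_n[V_ov V_DS − ½ V_DS²] and I_D = (V_DD − V_DS)/R_D. Equating: 11.1 V_DS² − 12.5 V_DS + 1.78 = 0, giving V_DS = 0.167 V (the root below V_ov).
I_D = (1.78 − 0.167) / 4.72 = 0.342 mA.

I_D = 0.342 mA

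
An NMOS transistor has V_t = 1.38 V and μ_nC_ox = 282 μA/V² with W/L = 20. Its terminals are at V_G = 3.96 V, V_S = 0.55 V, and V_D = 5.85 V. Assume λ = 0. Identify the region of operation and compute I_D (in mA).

V_GS = V_G − V_S = 3.96 − 0.55 = 3.41 V; V_DS = V_D − V_S = 5.85 − 0.55 = 5.3 V.
k_n = μ_nC_ox · (W/L) = 5.64 mA/V².
V_ov = V_GS − V_t = 3.41 − 1.38 = 2.03 V.
Since V_DS = 5.3 V ≥ V_ov = 2.03 V, the device is in saturation.
I_D = ½ k_n V_ov² = 0.5 × 5.64 × 2.03² = 11.6 mA.

Saturation; I_D = 11.6 mA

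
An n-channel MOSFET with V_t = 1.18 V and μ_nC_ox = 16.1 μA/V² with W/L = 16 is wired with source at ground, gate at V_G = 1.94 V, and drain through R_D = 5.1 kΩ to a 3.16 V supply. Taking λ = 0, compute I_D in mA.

V_GS = V_G = 1.94 V, so V_ov = 1.94 − 1.18 = 0.76 V.
k_n = μ_nC_ox · (W/L) = 0.2576 mA/V².
Assume saturation: I_D = ½ k_n V_ov² = 0.5 × 0.2576 × 0.76² = 0.0744 mA, giving V_DS = V_DD − I_D R_D = 3.16 − 0.0744 × 5.1 = 2.78 V.
V_DS = 2.78 V ≥ V_ov = 0.76 V, confirming saturation.

I_D = 0.0744 mA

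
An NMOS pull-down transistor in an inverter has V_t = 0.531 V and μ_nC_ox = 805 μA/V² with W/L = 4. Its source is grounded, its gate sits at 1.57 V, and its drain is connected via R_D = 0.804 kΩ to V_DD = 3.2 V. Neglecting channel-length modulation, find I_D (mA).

I_D = 1.74 mA

V_GS = V_G = 1.57 V, so V_ov = 1.57 − 0.531 = 1.04 V.
k_n = μ_nC_ox · (W/L) = 3.22 mA/V².
Assume saturation: I_D = ½ k_n V_ov² = 0.5 × 3.22 × 1.04² = 1.74 mA, giving V_DS = V_DD − I_D R_D = 3.2 − 1.74 × 0.804 = 1.8 V.
V_DS = 1.8 V ≥ V_ov = 1.04 V, confirming saturation.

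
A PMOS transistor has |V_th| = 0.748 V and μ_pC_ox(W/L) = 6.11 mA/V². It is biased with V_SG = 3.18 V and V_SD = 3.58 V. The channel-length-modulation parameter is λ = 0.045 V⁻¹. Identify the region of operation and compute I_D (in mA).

V_ov = V_SG − |V_th| = 3.18 − 0.748 = 2.43 V.
Since V_SD = 3.58 V ≥ V_ov = 2.43 V, the device is in saturation.
I_D = ½ k_p V_ov² (1 + λ V_SD) = 0.5 × 6.11 × 2.43² × (1 + 0.045 × 3.58) = 21 mA.

Saturation; I_D = 21.0 mA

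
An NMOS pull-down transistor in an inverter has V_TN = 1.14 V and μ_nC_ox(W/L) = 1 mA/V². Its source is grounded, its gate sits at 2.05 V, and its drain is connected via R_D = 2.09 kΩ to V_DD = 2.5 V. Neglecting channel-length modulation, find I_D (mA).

V_GS = V_G = 2.05 V, so V_ov = 2.05 − 1.14 = 0.91 V.
Assume saturation: I_D = ½ k_n V_ov² = 0.5 × 1 × 0.91² = 0.414 mA, giving V_DS = V_DD − I_D R_D = 2.5 − 0.414 × 2.09 = 1.63 V.
V_DS = 1.63 V ≥ V_ov = 0.91 V, confirming saturation.

I_D = 0.414 mA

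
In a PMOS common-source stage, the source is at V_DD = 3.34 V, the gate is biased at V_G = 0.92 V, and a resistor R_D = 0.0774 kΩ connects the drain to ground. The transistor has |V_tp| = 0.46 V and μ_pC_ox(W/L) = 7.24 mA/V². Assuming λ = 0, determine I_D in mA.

V_SG = V_DD − V_G = 3.34 − 0.92 = 2.42 V, so V_ov = 2.42 − 0.46 = 1.96 V.
Assume saturation: I_D = ½ k_p V_ov² = 0.5 × 7.24 × 1.96² = 13.9 mA, giving V_SD = V_DD − I_D R_D = 3.34 − 13.9 × 0.0774 = 2.26 V.
V_SD = 2.26 V ≥ V_ov = 1.96 V, confirming saturation.

I_D = 13.9 mA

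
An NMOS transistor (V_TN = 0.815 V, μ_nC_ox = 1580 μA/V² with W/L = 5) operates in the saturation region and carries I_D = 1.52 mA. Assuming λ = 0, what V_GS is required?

V_GS = 1.44 V

k_n = μ_nC_ox · (W/L) = 7.9 mA/V².
In saturation I_D = ½ k_n (V_GS − V_TN)², so V_GS − V_TN = √(2 I_D / k_n) = √(2 × 1.52 / 7.9) = 0.62 V.
V_GS = 0.815 + 0.62 = 1.44 V.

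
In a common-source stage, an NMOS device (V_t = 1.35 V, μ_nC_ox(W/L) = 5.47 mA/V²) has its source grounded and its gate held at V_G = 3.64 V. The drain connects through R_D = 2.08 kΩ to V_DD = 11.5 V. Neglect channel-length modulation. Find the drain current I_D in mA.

V_GS = V_G = 3.64 V, so V_ov = 3.64 − 1.35 = 2.29 V.
Assume saturation: I_D = ½ k_n V_ov² = 0.5 × 5.47 × 2.29² = 14.3 mA, giving V_DS = V_DD − I_D R_D = 11.5 − 14.3 × 2.08 = -18.3 V.
But -18.3 V < V_ov = 2.29 V, so the device is actually in triode.
In triode I_D = k_n[V_ov V_DS − ½ V_DS²] and I_D = (V_DD − V_DS)/R_D. Equating: 5.69 V_DS² − 27.05 V_DS + 11.5 = 0, giving V_DS = 0.472 V (the root below V_ov).
I_D = (11.5 − 0.472) / 2.08 = 5.3 mA.

I_D = 5.30 mA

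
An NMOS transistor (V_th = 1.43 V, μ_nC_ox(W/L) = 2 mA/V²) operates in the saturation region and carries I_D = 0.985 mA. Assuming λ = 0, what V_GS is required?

V_GS = 2.42 V

In saturation I_D = ½ k_n (V_GS − V_th)², so V_GS − V_th = √(2 I_D / k_n) = √(2 × 0.985 / 2) = 0.992 V.
V_GS = 1.43 + 0.992 = 2.42 V.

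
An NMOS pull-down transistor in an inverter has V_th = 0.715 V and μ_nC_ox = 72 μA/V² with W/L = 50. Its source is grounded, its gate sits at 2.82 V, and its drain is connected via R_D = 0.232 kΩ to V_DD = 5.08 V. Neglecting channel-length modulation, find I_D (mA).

V_GS = V_G = 2.82 V, so V_ov = 2.82 − 0.715 = 2.1 V.
k_n = μ_nC_ox · (W/L) = 3.6 mA/V².
Assume saturation: I_D = ½ k_n V_ov² = 0.5 × 3.6 × 2.1² = 7.98 mA, giving V_DS = V_DD − I_D R_D = 5.08 − 7.98 × 0.232 = 3.23 V.
V_DS = 3.23 V ≥ V_ov = 2.1 V, confirming saturation.

I_D = 7.98 mA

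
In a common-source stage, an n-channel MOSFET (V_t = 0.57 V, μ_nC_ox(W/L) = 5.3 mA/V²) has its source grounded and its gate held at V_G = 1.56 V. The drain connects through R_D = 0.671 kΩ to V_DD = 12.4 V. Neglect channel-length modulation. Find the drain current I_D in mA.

I_D = 2.60 mA

V_GS = V_G = 1.56 V, so V_ov = 1.56 − 0.57 = 0.99 V.
Assume saturation: I_D = ½ k_n V_ov² = 0.5 × 5.3 × 0.99² = 2.6 mA, giving V_DS = V_DD − I_D R_D = 12.4 − 2.6 × 0.671 = 10.7 V.
V_DS = 10.7 V ≥ V_ov = 0.99 V, confirming saturation.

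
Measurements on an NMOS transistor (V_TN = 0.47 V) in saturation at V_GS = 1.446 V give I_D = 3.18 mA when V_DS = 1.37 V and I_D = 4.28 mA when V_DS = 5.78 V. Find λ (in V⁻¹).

With V_GS fixed, I_D ∝ (1 + λ V_DS) in saturation, so I_D2/I_D1 = (1 + λ V_DS2)/(1 + λ V_DS1).
4.28/3.18 = 1.346 = (1 + 5.78 λ)/(1 + 1.37 λ).
Solving: λ (I_D1 V_DS2 − I_D2 V_DS1) = I_D2 − I_D1, so λ = (4.28 − 3.18) / (3.18 × 5.78 − 4.28 × 1.37) = 1.1 / 12.5 = 0.0879 V⁻¹.

λ = 0.0879 V⁻¹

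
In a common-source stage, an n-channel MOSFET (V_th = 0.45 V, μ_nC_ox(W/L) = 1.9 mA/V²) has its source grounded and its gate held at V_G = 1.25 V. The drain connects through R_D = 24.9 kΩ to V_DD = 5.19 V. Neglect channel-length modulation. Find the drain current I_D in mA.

I_D = 0.203 mA

V_GS = V_G = 1.25 V, so V_ov = 1.25 − 0.45 = 0.8 V.
Assume saturation: I_D = ½ k_n V_ov² = 0.5 × 1.9 × 0.8² = 0.608 mA, giving V_DS = V_DD − I_D R_D = 5.19 − 0.608 × 24.9 = -9.95 V.
But -9.95 V < V_ov = 0.8 V, so the device is actually in triode.
In triode I_D = k_n[V_ov V_DS − ½ V_DS²] and I_D = (V_DD − V_DS)/R_D. Equating: 23.7 V_DS² − 38.85 V_DS + 5.19 = 0, giving V_DS = 0.147 V (the root below V_ov).
I_D = (5.19 − 0.147) / 24.9 = 0.203 mA.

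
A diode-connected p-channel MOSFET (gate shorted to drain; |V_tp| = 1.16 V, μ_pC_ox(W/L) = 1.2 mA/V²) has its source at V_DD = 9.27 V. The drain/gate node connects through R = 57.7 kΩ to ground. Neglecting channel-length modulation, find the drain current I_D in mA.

With gate tied to drain, V_SG = V_SD ≥ V_SG − |V_tp|, so the device is in saturation.
KCL at the drain: ½ k_p (V_SG − |V_tp|)² = (V_DD − V_SG)/R.
Let x = V_SG − 1.16. Then 34.6 x² + x − 8.11 = 0, giving x = 0.47 V (positive root), so V_SG = 1.63 V.
I_D = (V_DD − V_SG)/R = (9.27 − 1.63) / 57.7 = 0.132 mA.

I_D = 0.132 mA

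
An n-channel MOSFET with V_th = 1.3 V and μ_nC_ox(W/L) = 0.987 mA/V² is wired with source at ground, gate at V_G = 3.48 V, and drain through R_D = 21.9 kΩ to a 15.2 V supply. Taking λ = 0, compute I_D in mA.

I_D = 0.678 mA

V_GS = V_G = 3.48 V, so V_ov = 3.48 − 1.3 = 2.18 V.
Assume saturation: I_D = ½ k_n V_ov² = 0.5 × 0.987 × 2.18² = 2.35 mA, giving V_DS = V_DD − I_D R_D = 15.2 − 2.35 × 21.9 = -36.2 V.
But -36.2 V < V_ov = 2.18 V, so the device is actually in triode.
In triode I_D = k_n[V_ov V_DS − ½ V_DS²] and I_D = (V_DD − V_DS)/R_D. Equating: 10.8 V_DS² − 48.12 V_DS + 15.2 = 0, giving V_DS = 0.342 V (the root below V_ov).
I_D = (15.2 − 0.342) / 21.9 = 0.678 mA.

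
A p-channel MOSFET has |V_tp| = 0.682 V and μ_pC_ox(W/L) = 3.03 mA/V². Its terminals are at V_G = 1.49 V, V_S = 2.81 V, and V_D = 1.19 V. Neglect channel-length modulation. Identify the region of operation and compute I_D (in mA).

Saturation; I_D = 0.617 mA

V_SG = V_S − V_G = 2.81 − 1.49 = 1.32 V; V_SD = V_S − V_D = 2.81 − 1.19 = 1.62 V.
V_ov = V_SG − |V_tp| = 1.32 − 0.682 = 0.638 V.
Since V_SD = 1.62 V ≥ V_ov = 0.638 V, the device is in saturation.
I_D = ½ k_p V_ov² = 0.5 × 3.03 × 0.638² = 0.617 mA.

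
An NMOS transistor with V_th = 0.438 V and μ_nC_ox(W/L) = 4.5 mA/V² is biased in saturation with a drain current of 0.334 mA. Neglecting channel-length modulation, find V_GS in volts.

V_GS = 0.823 V

In saturation I_D = ½ k_n (V_GS − V_th)², so V_GS − V_th = √(2 I_D / k_n) = √(2 × 0.334 / 4.5) = 0.385 V.
V_GS = 0.438 + 0.385 = 0.823 V.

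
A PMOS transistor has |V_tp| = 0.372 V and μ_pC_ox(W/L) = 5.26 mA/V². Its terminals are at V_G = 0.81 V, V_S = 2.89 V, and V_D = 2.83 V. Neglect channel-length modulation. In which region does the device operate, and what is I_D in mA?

Triode; I_D = 0.530 mA

V_SG = V_S − V_G = 2.89 − 0.81 = 2.08 V; V_SD = V_S − V_D = 2.89 − 2.83 = 0.06 V.
V_ov = V_SG − |V_tp| = 2.08 − 0.372 = 1.71 V.
Since V_SD = 0.06 V < V_ov = 1.71 V, the device is in the triode region.
I_D = k_p [V_ov · V_SD − ½ V_SD²] = 5.26 × [1.71 × 0.06 − 0.5 × 0.06²] = 0.53 mA.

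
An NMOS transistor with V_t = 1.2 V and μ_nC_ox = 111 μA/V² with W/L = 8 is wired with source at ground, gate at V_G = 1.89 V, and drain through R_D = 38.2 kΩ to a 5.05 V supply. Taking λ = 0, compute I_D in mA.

I_D = 0.126 mA

V_GS = V_G = 1.89 V, so V_ov = 1.89 − 1.2 = 0.69 V.
k_n = μ_nC_ox · (W/L) = 0.888 mA/V².
Assume saturation: I_D = ½ k_n V_ov² = 0.5 × 0.888 × 0.69² = 0.211 mA, giving V_DS = V_DD − I_D R_D = 5.05 − 0.211 × 38.2 = -3.03 V.
But -3.03 V < V_ov = 0.69 V, so the device is actually in triode.
In triode I_D = k_n[V_ov V_DS − ½ V_DS²] and I_D = (V_DD − V_DS)/R_D. Equating: 17 V_DS² − 24.41 V_DS + 5.05 = 0, giving V_DS = 0.251 V (the root below V_ov).
I_D = (5.05 − 0.251) / 38.2 = 0.126 mA.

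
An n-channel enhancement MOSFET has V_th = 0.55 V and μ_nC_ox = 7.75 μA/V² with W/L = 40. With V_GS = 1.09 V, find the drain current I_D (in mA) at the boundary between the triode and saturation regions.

I_D = 0.0452 mA

At the boundary V_DS = V_ov = V_GS − V_th = 1.09 − 0.55 = 0.54 V.
k_n = μ_nC_ox · (W/L) = 0.31 mA/V².
I_D = ½ k_n V_ov² = 0.5 × 0.31 × 0.54² = 0.0452 mA.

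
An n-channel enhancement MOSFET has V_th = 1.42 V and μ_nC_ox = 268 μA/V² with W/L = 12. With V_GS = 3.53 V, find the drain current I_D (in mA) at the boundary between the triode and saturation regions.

I_D = 7.16 mA

At the boundary V_DS = V_ov = V_GS − V_th = 3.53 − 1.42 = 2.11 V.
k_n = μ_nC_ox · (W/L) = 3.216 mA/V².
I_D = ½ k_n V_ov² = 0.5 × 3.216 × 2.11² = 7.16 mA.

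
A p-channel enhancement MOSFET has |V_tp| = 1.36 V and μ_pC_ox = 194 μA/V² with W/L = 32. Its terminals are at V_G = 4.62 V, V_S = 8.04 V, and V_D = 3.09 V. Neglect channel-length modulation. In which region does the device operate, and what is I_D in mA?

V_SG = V_S − V_G = 8.04 − 4.62 = 3.42 V; V_SD = V_S − V_D = 8.04 − 3.09 = 4.95 V.
k_p = μ_pC_ox · (W/L) = 6.208 mA/V².
V_ov = V_SG − |V_tp| = 3.42 − 1.36 = 2.06 V.
Since V_SD = 4.95 V ≥ V_ov = 2.06 V, the device is in saturation.
I_D = ½ k_p V_ov² = 0.5 × 6.208 × 2.06² = 13.2 mA.

Saturation; I_D = 13.2 mA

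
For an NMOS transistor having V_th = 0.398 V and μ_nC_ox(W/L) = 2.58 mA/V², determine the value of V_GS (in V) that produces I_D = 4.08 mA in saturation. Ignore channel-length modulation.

V_GS = 2.18 V

In saturation I_D = ½ k_n (V_GS − V_th)², so V_GS − V_th = √(2 I_D / k_n) = √(2 × 4.08 / 2.58) = 1.78 V.
V_GS = 0.398 + 1.78 = 2.18 V.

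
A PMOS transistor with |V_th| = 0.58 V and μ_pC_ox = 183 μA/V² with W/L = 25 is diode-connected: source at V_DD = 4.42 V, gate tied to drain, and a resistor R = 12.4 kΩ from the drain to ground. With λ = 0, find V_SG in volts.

With gate tied to drain, V_SG = V_SD ≥ V_SG − |V_th|, so the device is in saturation.
k_p = μ_pC_ox · (W/L) = 4.575 mA/V².
KCL at the drain: ½ k_p (V_SG − |V_th|)² = (V_DD − V_SG)/R.
Let x = V_SG − 0.58. Then 28.4 x² + x − 3.84 = 0, giving x = 0.351 V (positive root), so V_SG = 0.931 V.
I_D = (V_DD − V_SG)/R = (4.42 − 0.931) / 12.4 = 0.281 mA.

V_SG = 0.931 V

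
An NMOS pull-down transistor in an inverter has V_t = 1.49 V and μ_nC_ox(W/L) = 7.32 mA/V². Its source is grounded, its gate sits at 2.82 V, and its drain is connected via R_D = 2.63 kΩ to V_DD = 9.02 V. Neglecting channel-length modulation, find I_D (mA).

I_D = 3.28 mA

V_GS = V_G = 2.82 V, so V_ov = 2.82 − 1.49 = 1.33 V.
Assume saturation: I_D = ½ k_n V_ov² = 0.5 × 7.32 × 1.33² = 6.47 mA, giving V_DS = V_DD − I_D R_D = 9.02 − 6.47 × 2.63 = -8.01 V.
But -8.01 V < V_ov = 1.33 V, so the device is actually in triode.
In triode I_D = k_n[V_ov V_DS − ½ V_DS²] and I_D = (V_DD − V_DS)/R_D. Equating: 9.63 V_DS² − 26.6 V_DS + 9.02 = 0, giving V_DS = 0.396 V (the root below V_ov).
I_D = (9.02 − 0.396) / 2.63 = 3.28 mA.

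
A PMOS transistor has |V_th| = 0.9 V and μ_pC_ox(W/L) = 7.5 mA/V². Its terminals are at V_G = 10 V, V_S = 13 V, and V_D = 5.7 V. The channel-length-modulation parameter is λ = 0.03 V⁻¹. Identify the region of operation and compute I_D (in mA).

Saturation; I_D = 20.2 mA

V_SG = V_S − V_G = 13 − 10 = 3 V; V_SD = V_S − V_D = 13 − 5.7 = 7.3 V.
V_ov = V_SG − |V_th| = 3 − 0.9 = 2.1 V.
Since V_SD = 7.3 V ≥ V_ov = 2.1 V, the device is in saturation.
I_D = ½ k_p V_ov² (1 + λ V_SD) = 0.5 × 7.5 × 2.1² × (1 + 0.03 × 7.3) = 20.2 mA.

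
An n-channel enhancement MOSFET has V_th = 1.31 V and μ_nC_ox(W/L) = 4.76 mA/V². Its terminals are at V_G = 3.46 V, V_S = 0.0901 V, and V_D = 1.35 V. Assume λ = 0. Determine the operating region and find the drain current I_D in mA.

V_GS = V_G − V_S = 3.46 − 0.0901 = 3.37 V; V_DS = V_D − V_S = 1.35 − 0.0901 = 1.26 V.
V_ov = V_GS − V_th = 3.37 − 1.31 = 2.06 V.
Since V_DS = 1.26 V < V_ov = 2.06 V, the device is in the triode region.
I_D = k_n [V_ov · V_DS − ½ V_DS²] = 4.76 × [2.06 × 1.26 − 0.5 × 1.26²] = 8.58 mA.

Triode; I_D = 8.58 mA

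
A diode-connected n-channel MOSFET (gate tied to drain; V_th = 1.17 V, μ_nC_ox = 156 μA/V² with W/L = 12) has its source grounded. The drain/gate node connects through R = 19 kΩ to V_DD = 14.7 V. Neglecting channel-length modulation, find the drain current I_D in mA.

With gate tied to drain, V_GS = V_DS ≥ V_GS − V_th, so the device is in saturation.
k_n = μ_nC_ox · (W/L) = 1.872 mA/V².
KCL at the drain: ½ k_n (V_GS − V_th)² = (V_DD − V_GS)/R.
Let x = V_GS − 1.17. Then 17.8 x² + x − 13.53 = 0, giving x = 0.845 V (positive root), so V_GS = 2.01 V.
I_D = (V_DD − V_GS)/R = (14.7 − 2.01) / 19 = 0.668 mA.

I_D = 0.668 mA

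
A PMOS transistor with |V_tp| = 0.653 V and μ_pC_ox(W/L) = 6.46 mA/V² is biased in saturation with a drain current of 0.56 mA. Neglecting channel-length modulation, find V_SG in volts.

In saturation I_D = ½ k_p (V_SG − |V_tp|)², so V_SG − |V_tp| = √(2 I_D / k_p) = √(2 × 0.56 / 6.46) = 0.416 V.
V_SG = 0.653 + 0.416 = 1.07 V.

V_SG = 1.07 V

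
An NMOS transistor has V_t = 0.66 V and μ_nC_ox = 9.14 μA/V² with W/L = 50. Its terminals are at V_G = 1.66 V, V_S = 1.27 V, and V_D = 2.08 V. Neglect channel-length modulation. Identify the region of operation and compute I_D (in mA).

V_GS = V_G − V_S = 1.66 − 1.27 = 0.39 V; V_DS = V_D − V_S = 2.08 − 1.27 = 0.81 V.
V_GS = 0.39 V < V_t = 0.66 V, so the transistor is in cutoff.

Cutoff; I_D = 0 mA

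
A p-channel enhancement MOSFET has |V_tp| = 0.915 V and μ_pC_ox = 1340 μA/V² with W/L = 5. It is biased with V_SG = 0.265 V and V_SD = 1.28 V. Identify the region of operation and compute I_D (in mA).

V_SG = 0.265 V < |V_tp| = 0.915 V, so the transistor is in cutoff.

Cutoff; I_D = 0 mA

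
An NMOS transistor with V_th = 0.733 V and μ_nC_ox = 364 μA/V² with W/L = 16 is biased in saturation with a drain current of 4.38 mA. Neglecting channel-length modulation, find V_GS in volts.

V_GS = 1.96 V

k_n = μ_nC_ox · (W/L) = 5.824 mA/V².
In saturation I_D = ½ k_n (V_GS − V_th)², so V_GS − V_th = √(2 I_D / k_n) = √(2 × 4.38 / 5.824) = 1.23 V.
V_GS = 0.733 + 1.23 = 1.96 V.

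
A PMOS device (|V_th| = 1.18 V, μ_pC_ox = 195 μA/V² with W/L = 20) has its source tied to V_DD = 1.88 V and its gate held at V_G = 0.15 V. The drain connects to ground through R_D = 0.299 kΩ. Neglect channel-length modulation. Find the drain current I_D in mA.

V_SG = V_DD − V_G = 1.88 − 0.15 = 1.73 V, so V_ov = 1.73 − 1.18 = 0.55 V.
k_p = μ_pC_ox · (W/L) = 3.9 mA/V².
Assume saturation: I_D = ½ k_p V_ov² = 0.5 × 3.9 × 0.55² = 0.59 mA, giving V_SD = V_DD − I_D R_D = 1.88 − 0.59 × 0.299 = 1.7 V.
V_SD = 1.7 V ≥ V_ov = 0.55 V, confirming saturation.

I_D = 0.590 mA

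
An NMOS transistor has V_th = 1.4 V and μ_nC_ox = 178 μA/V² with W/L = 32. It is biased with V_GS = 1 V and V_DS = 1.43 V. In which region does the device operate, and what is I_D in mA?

Cutoff; I_D = 0 mA

V_GS = 1 V < V_th = 1.4 V, so the transistor is in cutoff.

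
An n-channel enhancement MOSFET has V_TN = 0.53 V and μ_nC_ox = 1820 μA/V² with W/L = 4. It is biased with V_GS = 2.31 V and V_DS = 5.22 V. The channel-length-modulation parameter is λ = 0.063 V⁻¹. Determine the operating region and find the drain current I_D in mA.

Saturation; I_D = 15.3 mA

k_n = μ_nC_ox · (W/L) = 7.28 mA/V².
V_ov = V_GS − V_TN = 2.31 − 0.53 = 1.78 V.
Since V_DS = 5.22 V ≥ V_ov = 1.78 V, the device is in saturation.
I_D = ½ k_n V_ov² (1 + λ V_DS) = 0.5 × 7.28 × 1.78² × (1 + 0.063 × 5.22) = 15.3 mA.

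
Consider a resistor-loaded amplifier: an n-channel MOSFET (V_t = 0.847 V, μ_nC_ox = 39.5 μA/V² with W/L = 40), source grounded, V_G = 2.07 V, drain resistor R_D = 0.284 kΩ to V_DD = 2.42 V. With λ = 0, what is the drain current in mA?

V_GS = V_G = 2.07 V, so V_ov = 2.07 − 0.847 = 1.22 V.
k_n = μ_nC_ox · (W/L) = 1.58 mA/V².
Assume saturation: I_D = ½ k_n V_ov² = 0.5 × 1.58 × 1.22² = 1.18 mA, giving V_DS = V_DD − I_D R_D = 2.42 − 1.18 × 0.284 = 2.08 V.
V_DS = 2.08 V ≥ V_ov = 1.22 V, confirming saturation.

I_D = 1.18 mA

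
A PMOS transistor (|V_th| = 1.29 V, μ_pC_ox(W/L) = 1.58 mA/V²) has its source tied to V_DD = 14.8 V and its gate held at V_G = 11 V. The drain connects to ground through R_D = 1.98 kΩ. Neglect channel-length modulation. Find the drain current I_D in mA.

V_SG = V_DD − V_G = 14.8 − 11 = 3.8 V, so V_ov = 3.8 − 1.29 = 2.51 V.
Assume saturation: I_D = ½ k_p V_ov² = 0.5 × 1.58 × 2.51² = 4.98 mA, giving V_SD = V_DD − I_D R_D = 14.8 − 4.98 × 1.98 = 4.95 V.
V_SD = 4.95 V ≥ V_ov = 2.51 V, confirming saturation.

I_D = 4.98 mA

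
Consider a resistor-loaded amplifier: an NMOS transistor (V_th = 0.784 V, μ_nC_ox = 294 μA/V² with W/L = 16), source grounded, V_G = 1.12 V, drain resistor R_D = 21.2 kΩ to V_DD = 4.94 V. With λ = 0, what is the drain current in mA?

V_GS = V_G = 1.12 V, so V_ov = 1.12 − 0.784 = 0.336 V.
k_n = μ_nC_ox · (W/L) = 4.704 mA/V².
Assume saturation: I_D = ½ k_n V_ov² = 0.5 × 4.704 × 0.336² = 0.266 mA, giving V_DS = V_DD − I_D R_D = 4.94 − 0.266 × 21.2 = -0.689 V.
But -0.689 V < V_ov = 0.336 V, so the device is actually in triode.
In triode I_D = k_n[V_ov V_DS − ½ V_DS²] and I_D = (V_DD − V_DS)/R_D. Equating: 49.9 V_DS² − 34.51 V_DS + 4.94 = 0, giving V_DS = 0.202 V (the root below V_ov).
I_D = (4.94 − 0.202) / 21.2 = 0.223 mA.

I_D = 0.223 mA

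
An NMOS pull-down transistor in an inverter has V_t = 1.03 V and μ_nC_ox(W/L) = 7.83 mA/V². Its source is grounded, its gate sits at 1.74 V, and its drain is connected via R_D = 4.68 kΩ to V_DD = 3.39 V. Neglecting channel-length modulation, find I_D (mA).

I_D = 0.695 mA

V_GS = V_G = 1.74 V, so V_ov = 1.74 − 1.03 = 0.71 V.
Assume saturation: I_D = ½ k_n V_ov² = 0.5 × 7.83 × 0.71² = 1.97 mA, giving V_DS = V_DD − I_D R_D = 3.39 − 1.97 × 4.68 = -5.85 V.
But -5.85 V < V_ov = 0.71 V, so the device is actually in triode.
In triode I_D = k_n[V_ov V_DS − ½ V_DS²] and I_D = (V_DD − V_DS)/R_D. Equating: 18.3 V_DS² − 27.02 V_DS + 3.39 = 0, giving V_DS = 0.138 V (the root below V_ov).
I_D = (3.39 − 0.138) / 4.68 = 0.695 mA.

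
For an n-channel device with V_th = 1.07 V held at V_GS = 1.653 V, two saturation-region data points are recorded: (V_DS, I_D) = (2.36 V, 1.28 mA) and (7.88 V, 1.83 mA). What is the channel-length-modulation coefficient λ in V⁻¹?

With V_GS fixed, I_D ∝ (1 + λ V_DS) in saturation, so I_D2/I_D1 = (1 + λ V_DS2)/(1 + λ V_DS1).
1.83/1.28 = 1.43 = (1 + 7.88 λ)/(1 + 2.36 λ).
Solving: λ (I_D1 V_DS2 − I_D2 V_DS1) = I_D2 − I_D1, so λ = (1.83 − 1.28) / (1.28 × 7.88 − 1.83 × 2.36) = 0.55 / 5.77 = 0.0954 V⁻¹.

λ = 0.0954 V⁻¹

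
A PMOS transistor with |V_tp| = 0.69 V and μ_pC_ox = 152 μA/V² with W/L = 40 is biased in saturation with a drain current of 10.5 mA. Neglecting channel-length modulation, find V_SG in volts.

k_p = μ_pC_ox · (W/L) = 6.08 mA/V².
In saturation I_D = ½ k_p (V_SG − |V_tp|)², so V_SG − |V_tp| = √(2 I_D / k_p) = √(2 × 10.5 / 6.08) = 1.86 V.
V_SG = 0.69 + 1.86 = 2.55 V.

V_SG = 2.55 V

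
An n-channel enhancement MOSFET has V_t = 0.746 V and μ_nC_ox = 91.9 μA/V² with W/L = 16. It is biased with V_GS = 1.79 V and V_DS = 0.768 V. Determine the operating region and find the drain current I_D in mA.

k_n = μ_nC_ox · (W/L) = 1.47 mA/V².
V_ov = V_GS − V_t = 1.79 − 0.746 = 1.04 V.
Since V_DS = 0.768 V < V_ov = 1.04 V, the device is in the triode region.
I_D = k_n [V_ov · V_DS − ½ V_DS²] = 1.47 × [1.04 × 0.768 − 0.5 × 0.768²] = 0.745 mA.

Triode; I_D = 0.745 mA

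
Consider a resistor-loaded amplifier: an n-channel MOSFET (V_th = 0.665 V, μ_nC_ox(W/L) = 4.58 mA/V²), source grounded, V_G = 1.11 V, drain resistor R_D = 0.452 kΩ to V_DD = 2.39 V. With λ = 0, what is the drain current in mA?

V_GS = V_G = 1.11 V, so V_ov = 1.11 − 0.665 = 0.445 V.
Assume saturation: I_D = ½ k_n V_ov² = 0.5 × 4.58 × 0.445² = 0.453 mA, giving V_DS = V_DD − I_D R_D = 2.39 − 0.453 × 0.452 = 2.19 V.
V_DS = 2.19 V ≥ V_ov = 0.445 V, confirming saturation.

I_D = 0.453 mA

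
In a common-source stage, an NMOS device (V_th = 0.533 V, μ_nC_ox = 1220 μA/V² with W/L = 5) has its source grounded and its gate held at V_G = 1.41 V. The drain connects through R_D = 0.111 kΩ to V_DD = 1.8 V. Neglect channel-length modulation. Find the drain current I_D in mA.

I_D = 2.35 mA

V_GS = V_G = 1.41 V, so V_ov = 1.41 − 0.533 = 0.877 V.
k_n = μ_nC_ox · (W/L) = 6.1 mA/V².
Assume saturation: I_D = ½ k_n V_ov² = 0.5 × 6.1 × 0.877² = 2.35 mA, giving V_DS = V_DD − I_D R_D = 1.8 − 2.35 × 0.111 = 1.54 V.
V_DS = 1.54 V ≥ V_ov = 0.877 V, confirming saturation.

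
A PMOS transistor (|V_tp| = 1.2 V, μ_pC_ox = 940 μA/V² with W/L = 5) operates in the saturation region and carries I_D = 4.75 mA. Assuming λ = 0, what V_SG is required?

k_p = μ_pC_ox · (W/L) = 4.7 mA/V².
In saturation I_D = ½ k_p (V_SG − |V_tp|)², so V_SG − |V_tp| = √(2 I_D / k_p) = √(2 × 4.75 / 4.7) = 1.42 V.
V_SG = 1.2 + 1.42 = 2.62 V.

V_SG = 2.62 V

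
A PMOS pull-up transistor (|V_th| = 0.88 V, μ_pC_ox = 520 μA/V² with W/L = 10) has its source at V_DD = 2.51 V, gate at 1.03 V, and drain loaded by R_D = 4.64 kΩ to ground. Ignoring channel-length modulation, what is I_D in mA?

I_D = 0.500 mA

V_SG = V_DD − V_G = 2.51 − 1.03 = 1.48 V, so V_ov = 1.48 − 0.88 = 0.6 V.
k_p = μ_pC_ox · (W/L) = 5.2 mA/V².
Assume saturation: I_D = ½ k_p V_ov² = 0.5 × 5.2 × 0.6² = 0.936 mA, giving V_SD = V_DD − I_D R_D = 2.51 − 0.936 × 4.64 = -1.83 V.
But -1.83 V < V_ov = 0.6 V, so the device is actually in triode.
In triode I_D = k_p[V_ov V_SD − ½ V_SD²] and I_D = (V_DD − V_SD)/R_D. Equating: 12.1 V_SD² − 15.48 V_SD + 2.51 = 0, giving V_SD = 0.19 V (the root below V_ov).
I_D = (2.51 − 0.19) / 4.64 = 0.5 mA.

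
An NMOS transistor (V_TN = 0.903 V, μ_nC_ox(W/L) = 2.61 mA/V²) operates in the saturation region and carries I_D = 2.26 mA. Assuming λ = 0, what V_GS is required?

In saturation I_D = ½ k_n (V_GS − V_TN)², so V_GS − V_TN = √(2 I_D / k_n) = √(2 × 2.26 / 2.61) = 1.32 V.
V_GS = 0.903 + 1.32 = 2.22 V.

V_GS = 2.22 V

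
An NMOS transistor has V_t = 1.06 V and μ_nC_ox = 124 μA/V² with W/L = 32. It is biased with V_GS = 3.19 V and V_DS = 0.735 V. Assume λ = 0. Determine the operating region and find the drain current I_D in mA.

k_n = μ_nC_ox · (W/L) = 3.968 mA/V².
V_ov = V_GS − V_t = 3.19 − 1.06 = 2.13 V.
Since V_DS = 0.735 V < V_ov = 2.13 V, the device is in the triode region.
I_D = k_n [V_ov · V_DS − ½ V_DS²] = 3.968 × [2.13 × 0.735 − 0.5 × 0.735²] = 5.14 mA.

Triode; I_D = 5.14 mA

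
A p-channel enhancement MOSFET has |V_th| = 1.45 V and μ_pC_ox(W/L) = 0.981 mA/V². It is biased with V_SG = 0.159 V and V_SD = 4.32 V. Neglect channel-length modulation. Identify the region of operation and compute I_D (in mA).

V_SG = 0.159 V < |V_th| = 1.45 V, so the transistor is in cutoff.

Cutoff; I_D = 0 mA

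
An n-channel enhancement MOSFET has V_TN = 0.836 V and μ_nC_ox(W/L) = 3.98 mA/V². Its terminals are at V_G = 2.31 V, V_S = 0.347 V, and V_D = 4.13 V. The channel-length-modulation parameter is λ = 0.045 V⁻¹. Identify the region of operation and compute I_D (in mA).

Saturation; I_D = 2.96 mA

V_GS = V_G − V_S = 2.31 − 0.347 = 1.96 V; V_DS = V_D − V_S = 4.13 − 0.347 = 3.78 V.
V_ov = V_GS − V_TN = 1.96 − 0.836 = 1.13 V.
Since V_DS = 3.78 V ≥ V_ov = 1.13 V, the device is in saturation.
I_D = ½ k_n V_ov² (1 + λ V_DS) = 0.5 × 3.98 × 1.13² × (1 + 0.045 × 3.78) = 2.96 mA.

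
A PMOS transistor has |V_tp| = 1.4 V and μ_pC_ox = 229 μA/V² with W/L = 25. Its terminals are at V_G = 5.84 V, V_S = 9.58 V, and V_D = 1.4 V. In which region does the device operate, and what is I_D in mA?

V_SG = V_S − V_G = 9.58 − 5.84 = 3.74 V; V_SD = V_S − V_D = 9.58 − 1.4 = 8.18 V.
k_p = μ_pC_ox · (W/L) = 5.725 mA/V².
V_ov = V_SG − |V_tp| = 3.74 − 1.4 = 2.34 V.
Since V_SD = 8.18 V ≥ V_ov = 2.34 V, the device is in saturation.
I_D = ½ k_p V_ov² = 0.5 × 5.725 × 2.34² = 15.7 mA.

Saturation; I_D = 15.7 mA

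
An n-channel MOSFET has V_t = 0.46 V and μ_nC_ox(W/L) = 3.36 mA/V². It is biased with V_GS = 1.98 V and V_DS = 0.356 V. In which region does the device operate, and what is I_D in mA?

Triode; I_D = 1.61 mA

V_ov = V_GS − V_t = 1.98 − 0.46 = 1.52 V.
Since V_DS = 0.356 V < V_ov = 1.52 V, the device is in the triode region.
I_D = k_n [V_ov · V_DS − ½ V_DS²] = 3.36 × [1.52 × 0.356 − 0.5 × 0.356²] = 1.61 mA.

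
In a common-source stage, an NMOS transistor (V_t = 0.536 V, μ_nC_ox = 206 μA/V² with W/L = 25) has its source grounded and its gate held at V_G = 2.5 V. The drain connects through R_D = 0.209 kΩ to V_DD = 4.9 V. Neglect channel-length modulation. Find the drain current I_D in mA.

I_D = 9.93 mA

V_GS = V_G = 2.5 V, so V_ov = 2.5 − 0.536 = 1.96 V.
k_n = μ_nC_ox · (W/L) = 5.15 mA/V².
Assume saturation: I_D = ½ k_n V_ov² = 0.5 × 5.15 × 1.96² = 9.93 mA, giving V_DS = V_DD − I_D R_D = 4.9 − 9.93 × 0.209 = 2.82 V.
V_DS = 2.82 V ≥ V_ov = 1.96 V, confirming saturation.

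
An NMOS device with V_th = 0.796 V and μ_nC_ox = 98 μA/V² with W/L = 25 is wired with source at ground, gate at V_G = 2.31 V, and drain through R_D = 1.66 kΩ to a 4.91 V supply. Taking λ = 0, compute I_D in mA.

I_D = 2.40 mA

V_GS = V_G = 2.31 V, so V_ov = 2.31 − 0.796 = 1.51 V.
k_n = μ_nC_ox · (W/L) = 2.45 mA/V².
Assume saturation: I_D = ½ k_n V_ov² = 0.5 × 2.45 × 1.51² = 2.81 mA, giving V_DS = V_DD − I_D R_D = 4.91 − 2.81 × 1.66 = 0.249 V.
But 0.249 V < V_ov = 1.51 V, so the device is actually in triode.
In triode I_D = k_n[V_ov V_DS − ½ V_DS²] and I_D = (V_DD − V_DS)/R_D. Equating: 2.03 V_DS² − 7.157 V_DS + 4.91 = 0, giving V_DS = 0.934 V (the root below V_ov).
I_D = (4.91 − 0.934) / 1.66 = 2.4 mA.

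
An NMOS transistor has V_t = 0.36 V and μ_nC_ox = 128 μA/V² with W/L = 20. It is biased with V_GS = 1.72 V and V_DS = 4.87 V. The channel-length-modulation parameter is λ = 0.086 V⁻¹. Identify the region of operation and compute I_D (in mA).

k_n = μ_nC_ox · (W/L) = 2.56 mA/V².
V_ov = V_GS − V_t = 1.72 − 0.36 = 1.36 V.
Since V_DS = 4.87 V ≥ V_ov = 1.36 V, the device is in saturation.
I_D = ½ k_n V_ov² (1 + λ V_DS) = 0.5 × 2.56 × 1.36² × (1 + 0.086 × 4.87) = 3.36 mA.

Saturation; I_D = 3.36 mA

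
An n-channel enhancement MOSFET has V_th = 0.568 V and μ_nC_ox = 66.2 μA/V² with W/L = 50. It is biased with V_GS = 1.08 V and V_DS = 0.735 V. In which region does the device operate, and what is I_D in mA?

k_n = μ_nC_ox · (W/L) = 3.31 mA/V².
V_ov = V_GS − V_th = 1.08 − 0.568 = 0.512 V.
Since V_DS = 0.735 V ≥ V_ov = 0.512 V, the device is in saturation.
I_D = ½ k_n V_ov² = 0.5 × 3.31 × 0.512² = 0.434 mA.

Saturation; I_D = 0.434 mA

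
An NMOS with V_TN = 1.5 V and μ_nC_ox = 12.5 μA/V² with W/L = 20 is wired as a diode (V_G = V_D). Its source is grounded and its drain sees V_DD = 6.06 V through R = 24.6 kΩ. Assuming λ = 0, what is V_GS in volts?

V_GS = 2.57 V

With gate tied to drain, V_GS = V_DS ≥ V_GS − V_TN, so the device is in saturation.
k_n = μ_nC_ox · (W/L) = 0.25 mA/V².
KCL at the drain: ½ k_n (V_GS − V_TN)² = (V_DD − V_GS)/R.
Let x = V_GS − 1.5. Then 3.08 x² + x − 4.56 = 0, giving x = 1.07 V (positive root), so V_GS = 2.57 V.
I_D = (V_DD − V_GS)/R = (6.06 − 2.57) / 24.6 = 0.142 mA.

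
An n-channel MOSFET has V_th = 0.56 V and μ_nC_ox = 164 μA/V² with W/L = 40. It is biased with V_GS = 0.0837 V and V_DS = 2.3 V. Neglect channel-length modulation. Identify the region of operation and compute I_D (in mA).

V_GS = 0.0837 V < V_th = 0.56 V, so the transistor is in cutoff.

Cutoff; I_D = 0 mA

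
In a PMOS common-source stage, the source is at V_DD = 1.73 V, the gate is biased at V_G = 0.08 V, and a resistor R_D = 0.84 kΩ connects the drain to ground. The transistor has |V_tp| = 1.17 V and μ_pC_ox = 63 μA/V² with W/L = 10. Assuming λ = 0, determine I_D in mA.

V_SG = V_DD − V_G = 1.73 − 0.08 = 1.65 V, so V_ov = 1.65 − 1.17 = 0.48 V.
k_p = μ_pC_ox · (W/L) = 0.63 mA/V².
Assume saturation: I_D = ½ k_p V_ov² = 0.5 × 0.63 × 0.48² = 0.0726 mA, giving V_SD = V_DD − I_D R_D = 1.73 − 0.0726 × 0.84 = 1.67 V.
V_SD = 1.67 V ≥ V_ov = 0.48 V, confirming saturation.

I_D = 0.0726 mA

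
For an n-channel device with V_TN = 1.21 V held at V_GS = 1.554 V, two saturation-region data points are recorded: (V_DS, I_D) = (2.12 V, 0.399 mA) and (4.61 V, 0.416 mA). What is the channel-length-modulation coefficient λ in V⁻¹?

λ = 0.0178 V⁻¹

With V_GS fixed, I_D ∝ (1 + λ V_DS) in saturation, so I_D2/I_D1 = (1 + λ V_DS2)/(1 + λ V_DS1).
0.416/0.399 = 1.043 = (1 + 4.61 λ)/(1 + 2.12 λ).
Solving: λ (I_D1 V_DS2 − I_D2 V_DS1) = I_D2 − I_D1, so λ = (0.416 − 0.399) / (0.399 × 4.61 − 0.416 × 2.12) = 0.017 / 0.957 = 0.0178 V⁻¹.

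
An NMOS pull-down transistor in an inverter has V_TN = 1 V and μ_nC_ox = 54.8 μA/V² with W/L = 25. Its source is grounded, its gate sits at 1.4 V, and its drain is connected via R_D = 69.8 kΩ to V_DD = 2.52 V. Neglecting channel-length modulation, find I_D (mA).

V_GS = V_G = 1.4 V, so V_ov = 1.4 − 1 = 0.4 V.
k_n = μ_nC_ox · (W/L) = 1.37 mA/V².
Assume saturation: I_D = ½ k_n V_ov² = 0.5 × 1.37 × 0.4² = 0.11 mA, giving V_DS = V_DD − I_D R_D = 2.52 − 0.11 × 69.8 = -5.13 V.
But -5.13 V < V_ov = 0.4 V, so the device is actually in triode.
In triode I_D = k_n[V_ov V_DS − ½ V_DS²] and I_D = (V_DD − V_DS)/R_D. Equating: 47.8 V_DS² − 39.25 V_DS + 2.52 = 0, giving V_DS = 0.0702 V (the root below V_ov).
I_D = (2.52 − 0.0702) / 69.8 = 0.0351 mA.

I_D = 0.0351 mA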